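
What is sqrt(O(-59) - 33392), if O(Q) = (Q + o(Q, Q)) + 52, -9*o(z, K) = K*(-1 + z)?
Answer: I*sqrt(304131)/3 ≈ 183.83*I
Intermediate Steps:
o(z, K) = -K*(-1 + z)/9
O(Q) = 52 + Q + Q*(1 - Q)/9 (O(Q) = (Q + Q*(1 - Q)/9) + 52 = 52 + Q + Q*(1 - Q)/9)
sqrt(O(-59) - 33392) = sqrt((52 - 1/9*(-59)**2 + (10/9)*(-59)) - 33392) = sqrt((52 - 1/9*3481 - 590/9) - 33392) = sqrt((52 - 3481/9 - 590/9) - 33392) = sqrt(-1201/3 - 33392) = sqrt(-101377/3) = I*sqrt(304131)/3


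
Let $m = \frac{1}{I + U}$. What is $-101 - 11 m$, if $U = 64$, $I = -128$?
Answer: $- \frac{6453}{64} \approx -100.83$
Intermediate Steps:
$m = - \frac{1}{64}$ ($m = \frac{1}{-128 + 64} = \frac{1}{-64} = - \frac{1}{64} \approx -0.015625$)
$-101 - 11 m = -101 - - \frac{11}{64} = -101 + \frac{11}{64} = - \frac{6453}{64}$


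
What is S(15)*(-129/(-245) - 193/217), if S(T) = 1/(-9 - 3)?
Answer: 689/22785 ≈ 0.030239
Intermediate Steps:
S(T) = -1/12 (S(T) = 1/(-12) = -1/12)
S(15)*(-129/(-245) - 193/217) = -(-129/(-245) - 193/217)/12 = -(-129*(-1/245) - 193*1/217)/12 = -(129/245 - 193/217)/12 = -1/12*(-2756/7595) = 689/22785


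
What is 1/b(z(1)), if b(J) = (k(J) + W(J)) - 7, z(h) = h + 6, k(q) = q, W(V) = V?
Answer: ⅐ ≈ 0.14286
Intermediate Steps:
z(h) = 6 + h
b(J) = -7 + 2*J (b(J) = (J + J) - 7 = 2*J - 7 = -7 + 2*J)
1/b(z(1)) = 1/(-7 + 2*(6 + 1)) = 1/(-7 + 2*7) = 1/(-7 + 14) = 1/7 = ⅐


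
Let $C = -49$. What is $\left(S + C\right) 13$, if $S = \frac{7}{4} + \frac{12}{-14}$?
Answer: $- \frac{17511}{28} \approx -625.39$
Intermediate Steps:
$S = \frac{25}{28}$ ($S = 7 \cdot \frac{1}{4} + 12 \left(- \frac{1}{14}\right) = \frac{7}{4} - \frac{6}{7} = \frac{25}{28} \approx 0.89286$)
$\left(S + C\right) 13 = \left(\frac{25}{28} - 49\right) 13 = \left(- \frac{1347}{28}\right) 13 = - \frac{17511}{28}$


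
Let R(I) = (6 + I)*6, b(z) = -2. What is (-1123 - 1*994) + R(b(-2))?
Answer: -2093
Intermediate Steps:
R(I) = 36 + 6*I
(-1123 - 1*994) + R(b(-2)) = (-1123 - 1*994) + (36 + 6*(-2)) = (-1123 - 994) + (36 - 12) = -2117 + 24 = -2093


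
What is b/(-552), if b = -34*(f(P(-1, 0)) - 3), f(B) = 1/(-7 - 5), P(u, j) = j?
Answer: -629/3312 ≈ -0.18992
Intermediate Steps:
f(B) = -1/12 (f(B) = 1/(-12) = -1/12)
b = 629/6 (b = -34*(-1/12 - 3) = -34*(-37/12) = 629/6 ≈ 104.83)
b/(-552) = (629/6)/(-552) = (629/6)*(-1/552) = -629/3312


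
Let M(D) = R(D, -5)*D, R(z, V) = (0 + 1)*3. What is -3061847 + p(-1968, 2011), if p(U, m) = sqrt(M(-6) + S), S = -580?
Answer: -3061847 + I*sqrt(598) ≈ -3.0618e+6 + 24.454*I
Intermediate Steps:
R(z, V) = 3 (R(z, V) = 1*3 = 3)
M(D) = 3*D
p(U, m) = I*sqrt(598) (p(U, m) = sqrt(3*(-6) - 580) = sqrt(-18 - 580) = sqrt(-598) = I*sqrt(598))
-3061847 + p(-1968, 2011) = -3061847 + I*sqrt(598)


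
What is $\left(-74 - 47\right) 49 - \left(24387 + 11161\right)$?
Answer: $-41477$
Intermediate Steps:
$\left(-74 - 47\right) 49 - \left(24387 + 11161\right) = \left(-121\right) 49 - 35548 = -5929 - 35548 = -41477$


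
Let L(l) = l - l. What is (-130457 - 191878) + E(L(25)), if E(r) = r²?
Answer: -322335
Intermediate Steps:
L(l) = 0
(-130457 - 191878) + E(L(25)) = (-130457 - 191878) + 0² = -322335 + 0 = -322335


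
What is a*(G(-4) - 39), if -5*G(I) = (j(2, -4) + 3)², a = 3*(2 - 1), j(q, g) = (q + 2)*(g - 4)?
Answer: -3108/5 ≈ -621.60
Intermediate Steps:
j(q, g) = (-4 + g)*(2 + q) (j(q, g) = (2 + q)*(-4 + g) = (-4 + g)*(2 + q))
a = 3 (a = 3*1 = 3)
G(I) = -841/5 (G(I) = -((-8 - 4*2 + 2*(-4) - 4*2) + 3)²/5 = -((-8 - 8 - 8 - 8) + 3)²/5 = -(-32 + 3)²/5 = -⅕*(-29)² = -⅕*841 = -841/5)
a*(G(-4) - 39) = 3*(-841/5 - 39) = 3*(-1036/5) = -3108/5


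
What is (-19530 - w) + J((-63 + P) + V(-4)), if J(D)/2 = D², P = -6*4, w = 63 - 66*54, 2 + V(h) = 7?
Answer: -2581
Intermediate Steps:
V(h) = 5 (V(h) = -2 + 7 = 5)
w = -3501 (w = 63 - 3564 = -3501)
P = -24
J(D) = 2*D²
(-19530 - w) + J((-63 + P) + V(-4)) = (-19530 - 1*(-3501)) + 2*((-63 - 24) + 5)² = (-19530 + 3501) + 2*(-87 + 5)² = -16029 + 2*(-82)² = -16029 + 2*6724 = -16029 + 13448 = -2581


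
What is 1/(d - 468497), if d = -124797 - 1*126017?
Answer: -1/719311 ≈ -1.3902e-6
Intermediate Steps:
d = -250814 (d = -124797 - 126017 = -250814)
1/(d - 468497) = 1/(-250814 - 468497) = 1/(-719311) = -1/719311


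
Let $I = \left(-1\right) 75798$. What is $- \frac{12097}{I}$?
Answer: $\frac{12097}{75798} \approx 0.1596$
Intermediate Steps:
$I = -75798$
$- \frac{12097}{I} = - \frac{12097}{-75798} = \left(-12097\right) \left(- \frac{1}{75798}\right) = \frac{12097}{75798}$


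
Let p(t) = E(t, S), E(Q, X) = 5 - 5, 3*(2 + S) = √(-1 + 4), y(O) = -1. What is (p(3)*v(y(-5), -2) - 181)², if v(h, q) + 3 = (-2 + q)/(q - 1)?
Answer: 32761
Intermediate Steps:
S = -2 + √3/3 (S = -2 + √(-1 + 4)/3 = -2 + √3/3 ≈ -1.4226)
E(Q, X) = 0
v(h, q) = -3 + (-2 + q)/(-1 + q) (v(h, q) = -3 + (-2 + q)/(q - 1) = -3 + (-2 + q)/(-1 + q))
p(t) = 0
(p(3)*v(y(-5), -2) - 181)² = (0*((1 - 2*(-2))/(-1 - 2)) - 181)² = (0*((1 + 4)/(-3)) - 181)² = (0*(-⅓*5) - 181)² = (0*(-5/3) - 181)² = (0 - 181)² = (-181)² = 32761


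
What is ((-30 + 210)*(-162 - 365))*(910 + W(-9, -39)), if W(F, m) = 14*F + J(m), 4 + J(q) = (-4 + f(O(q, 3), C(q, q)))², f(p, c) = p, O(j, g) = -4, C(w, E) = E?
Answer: -80061840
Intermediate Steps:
J(q) = 60 (J(q) = -4 + (-4 - 4)² = -4 + (-8)² = -4 + 64 = 60)
W(F, m) = 60 + 14*F (W(F, m) = 14*F + 60 = 60 + 14*F)
((-30 + 210)*(-162 - 365))*(910 + W(-9, -39)) = ((-30 + 210)*(-162 - 365))*(910 + (60 + 14*(-9))) = (180*(-527))*(910 + (60 - 126)) = -94860*(910 - 66) = -94860*844 = -80061840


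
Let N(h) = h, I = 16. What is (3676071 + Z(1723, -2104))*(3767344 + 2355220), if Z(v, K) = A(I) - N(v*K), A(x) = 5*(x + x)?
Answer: 44703429608572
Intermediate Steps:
A(x) = 10*x (A(x) = 5*(2*x) = 10*x)
Z(v, K) = 160 - K*v (Z(v, K) = 10*16 - v*K = 160 - K*v)
(3676071 + Z(1723, -2104))*(3767344 + 2355220) = (3676071 + (160 - 1*(-2104)*1723))*(3767344 + 2355220) = (3676071 + (160 + 3625192))*6122564 = (3676071 + 3625352)*6122564 = 7301423*6122564 = 44703429608572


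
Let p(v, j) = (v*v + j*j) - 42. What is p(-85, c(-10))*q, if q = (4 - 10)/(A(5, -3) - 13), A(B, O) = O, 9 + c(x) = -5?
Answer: 22137/8 ≈ 2767.1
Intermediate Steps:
c(x) = -14 (c(x) = -9 - 5 = -14)
p(v, j) = -42 + j² + v² (p(v, j) = (v² + j²) - 42 = (j² + v²) - 42 = -42 + j² + v²)
q = 3/8 (q = (4 - 10)/(-3 - 13) = -6/(-16) = -6*(-1/16) = 3/8 ≈ 0.37500)
p(-85, c(-10))*q = (-42 + (-14)² + (-85)²)*(3/8) = (-42 + 196 + 7225)*(3/8) = 7379*(3/8) = 22137/8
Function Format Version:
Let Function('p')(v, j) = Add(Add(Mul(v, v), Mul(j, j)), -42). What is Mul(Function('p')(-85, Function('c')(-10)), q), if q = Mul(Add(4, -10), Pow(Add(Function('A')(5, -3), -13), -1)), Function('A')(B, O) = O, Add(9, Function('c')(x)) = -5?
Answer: Rational(22137, 8) ≈ 2767.1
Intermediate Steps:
Function('c')(x) = -14 (Function('c')(x) = Add(-9, -5) = -14)
Function('p')(v, j) = Add(-42, Pow(j, 2), Pow(v, 2)) (Function('p')(v, j) = Add(Add(Pow(v, 2), Pow(j, 2)), -42) = Add(Add(Pow(j, 2), Pow(v, 2)), -42) = Add(-42, Pow(j, 2), Pow(v, 2)))
q = Rational(3, 8) (q = Mul(Add(4, -10), Pow(Add(-3, -13), -1)) = Mul(-6, Pow(-16, -1)) = Mul(-6, Rational(-1, 16)) = Rational(3, 8) ≈ 0.37500)
Mul(Function('p')(-85, Function('c')(-10)), q) = Mul(Add(-42, Pow(-14, 2), Pow(-85, 2)), Rational(3, 8)) = Mul(Add(-42, 196, 7225), Rational(3, 8)) = Mul(7379, Rational(3, 8)) = Rational(22137, 8)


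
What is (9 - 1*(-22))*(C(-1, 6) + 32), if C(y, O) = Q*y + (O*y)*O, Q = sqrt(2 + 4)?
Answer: -124 - 31*sqrt(6) ≈ -199.93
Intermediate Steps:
Q = sqrt(6) ≈ 2.4495
C(y, O) = y*sqrt(6) + y*O**2 (C(y, O) = sqrt(6)*y + (O*y)*O = y*sqrt(6) + y*O**2)
(9 - 1*(-22))*(C(-1, 6) + 32) = (9 - 1*(-22))*(-(sqrt(6) + 6**2) + 32) = (9 + 22)*(-(sqrt(6) + 36) + 32) = 31*(-(36 + sqrt(6)) + 32) = 31*((-36 - sqrt(6)) + 32) = 31*(-4 - sqrt(6)) = -124 - 31*sqrt(6)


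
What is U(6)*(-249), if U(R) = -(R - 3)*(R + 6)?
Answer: 8964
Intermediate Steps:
U(R) = -(-3 + R)*(6 + R)
U(6)*(-249) = (18 - 1*6**2 - 3*6)*(-249) = (18 - 1*36 - 18)*(-249) = (18 - 36 - 18)*(-249) = -36*(-249) = 8964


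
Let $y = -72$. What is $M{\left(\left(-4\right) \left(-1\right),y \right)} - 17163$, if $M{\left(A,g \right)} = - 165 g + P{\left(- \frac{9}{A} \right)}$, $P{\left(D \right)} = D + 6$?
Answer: $- \frac{21117}{4} \approx -5279.3$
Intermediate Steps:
$P{\left(D \right)} = 6 + D$
$M{\left(A,g \right)} = 6 - 165 g - \frac{9}{A}$ ($M{\left(A,g \right)} = - 165 g + \left(6 - \frac{9}{A}\right) = 6 - 165 g - \frac{9}{A}$)
$M{\left(\left(-4\right) \left(-1\right),y \right)} - 17163 = \left(6 - -11880 - \frac{9}{\left(-4\right) \left(-1\right)}\right) - 17163 = \left(6 + 11880 - \frac{9}{4}\right) - 17163 = \frac{47535}{4} - 17163 = - \frac{21117}{4}$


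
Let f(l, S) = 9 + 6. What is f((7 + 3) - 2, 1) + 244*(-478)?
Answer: -116617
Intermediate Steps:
f(l, S) = 15
f((7 + 3) - 2, 1) + 244*(-478) = 15 + 244*(-478) = 15 - 116632 = -116617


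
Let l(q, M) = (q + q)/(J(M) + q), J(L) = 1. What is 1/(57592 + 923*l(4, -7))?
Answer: 5/295344 ≈ 1.6929e-5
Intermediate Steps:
l(q, M) = 2*q/(1 + q) (l(q, M) = (q + q)/(1 + q) = (2*q)/(1 + q) = 2*q/(1 + q))
1/(57592 + 923*l(4, -7)) = 1/(57592 + 923*(2*4/(1 + 4))) = 1/(57592 + 923*(2*4/5)) = 1/(57592 + 923*(2*4*(⅕))) = 1/(57592 + 923*(8/5)) = 1/(57592 + 7384/5) = 1/(295344/5) = 5/295344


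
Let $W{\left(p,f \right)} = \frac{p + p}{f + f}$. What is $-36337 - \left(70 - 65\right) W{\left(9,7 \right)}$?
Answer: $- \frac{254404}{7} \approx -36343.0$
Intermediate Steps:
$W{\left(p,f \right)} = \frac{p}{f}$ ($W{\left(p,f \right)} = \frac{2 p}{2 f} = 2 p \frac{1}{2 f} = \frac{p}{f}$)
$-36337 - \left(70 - 65\right) W{\left(9,7 \right)} = -36337 - \left(70 - 65\right) \frac{9}{7} = -36337 - 5 \cdot 9 \cdot \frac{1}{7} = -36337 - 5 \cdot \frac{9}{7} = -36337 - \frac{45}{7} = - \frac{254404}{7}$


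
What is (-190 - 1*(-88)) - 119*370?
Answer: -44132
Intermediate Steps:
(-190 - 1*(-88)) - 119*370 = (-190 + 88) - 44030 = -102 - 44030 = -44132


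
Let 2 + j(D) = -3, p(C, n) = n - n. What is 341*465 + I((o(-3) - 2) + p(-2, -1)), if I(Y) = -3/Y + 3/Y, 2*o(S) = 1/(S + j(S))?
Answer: 158565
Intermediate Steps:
p(C, n) = 0
j(D) = -5 (j(D) = -2 - 3 = -5)
o(S) = 1/(2*(-5 + S)) (o(S) = 1/(2*(S - 5)) = 1/(2*(-5 + S)))
I(Y) = 0
341*465 + I((o(-3) - 2) + p(-2, -1)) = 341*465 + 0 = 158565 + 0 = 158565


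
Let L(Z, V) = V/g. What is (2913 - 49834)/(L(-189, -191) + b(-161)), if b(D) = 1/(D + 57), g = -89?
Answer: -62042968/2825 ≈ -21962.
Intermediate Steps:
b(D) = 1/(57 + D)
L(Z, V) = -V/89 (L(Z, V) = V/(-89) = V*(-1/89) = -V/89)
(2913 - 49834)/(L(-189, -191) + b(-161)) = (2913 - 49834)/(-1/89*(-191) + 1/(57 - 161)) = -46921/(191/89 + 1/(-104)) = -46921/(191/89 - 1/104) = -46921/19775/9256 = -46921*9256/19775 = -62042968/2825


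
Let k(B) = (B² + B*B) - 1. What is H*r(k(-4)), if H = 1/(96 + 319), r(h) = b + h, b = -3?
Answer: 28/415 ≈ 0.067470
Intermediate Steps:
k(B) = -1 + 2*B² (k(B) = (B² + B²) - 1 = 2*B² - 1 = -1 + 2*B²)
r(h) = -3 + h
H = 1/415 ≈ 0.0024096
H*r(k(-4)) = (-3 + (-1 + 2*(-4)²))/415 = (-3 + (-1 + 2*16))/415 = (-3 + (-1 + 32))/415 = (-3 + 31)/415 = (1/415)*28 = 28/415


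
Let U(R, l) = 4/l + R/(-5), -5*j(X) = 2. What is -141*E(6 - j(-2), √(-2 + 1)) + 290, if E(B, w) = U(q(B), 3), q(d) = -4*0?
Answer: 102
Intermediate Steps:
q(d) = 0
j(X) = -⅖ (j(X) = -⅕*2 = -⅖)
U(R, l) = 4/l - R/5 (U(R, l) = 4/l + R*(-⅕) = 4/l - R/5)
E(B, w) = 4/3 (E(B, w) = 4/3 - ⅕*0 = 4*(⅓) + 0 = 4/3 + 0 = 4/3)
-141*E(6 - j(-2), √(-2 + 1)) + 290 = -141*4/3 + 290 = -188 + 290 = 102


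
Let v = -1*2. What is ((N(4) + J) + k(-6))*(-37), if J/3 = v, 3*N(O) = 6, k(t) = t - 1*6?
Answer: 592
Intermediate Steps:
k(t) = -6 + t (k(t) = t - 6 = -6 + t)
N(O) = 2 (N(O) = (1/3)*6 = 2)
v = -2
J = -6 (J = 3*(-2) = -6)
((N(4) + J) + k(-6))*(-37) = ((2 - 6) + (-6 - 6))*(-37) = (-4 - 12)*(-37) = -16*(-37) = 592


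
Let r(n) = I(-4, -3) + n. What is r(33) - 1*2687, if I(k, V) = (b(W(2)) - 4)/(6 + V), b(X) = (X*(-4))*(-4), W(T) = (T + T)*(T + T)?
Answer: -2570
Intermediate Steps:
W(T) = 4*T² (W(T) = (2*T)*(2*T) = 4*T²)
b(X) = 16*X (b(X) = -4*X*(-4) = 16*X)
I(k, V) = 252/(6 + V) (I(k, V) = (16*(4*2²) - 4)/(6 + V) = (16*(4*4) - 4)/(6 + V) = (16*16 - 4)/(6 + V) = (256 - 4)/(6 + V) = 252/(6 + V))
r(n) = 84 + n (r(n) = 252/(6 - 3) + n = 252/3 + n = 252*(⅓) + n = 84 + n)
r(33) - 1*2687 = (84 + 33) - 1*2687 = 117 - 2687 = -2570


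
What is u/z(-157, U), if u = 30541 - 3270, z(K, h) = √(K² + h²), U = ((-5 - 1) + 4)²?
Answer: 27271*√24665/24665 ≈ 173.64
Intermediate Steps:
U = 4 (U = (-6 + 4)² = (-2)² = 4)
u = 27271
u/z(-157, U) = 27271/(√((-157)² + 4²)) = 27271/(√(24649 + 16)) = 27271/(√24665) = 27271*(√24665/24665) = 27271*√24665/24665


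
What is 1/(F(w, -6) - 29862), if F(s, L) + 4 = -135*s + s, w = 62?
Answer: -1/38174 ≈ -2.6196e-5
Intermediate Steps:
F(s, L) = -4 - 134*s (F(s, L) = -4 + (-135*s + s) = -4 - 134*s)
1/(F(w, -6) - 29862) = 1/((-4 - 134*62) - 29862) = 1/((-4 - 8308) - 29862) = 1/(-8312 - 29862) = 1/(-38174) = -1/38174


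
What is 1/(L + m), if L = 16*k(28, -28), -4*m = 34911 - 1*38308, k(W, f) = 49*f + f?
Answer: -4/86203 ≈ -4.6402e-5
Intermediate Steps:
k(W, f) = 50*f
m = 3397/4 (m = -(34911 - 1*38308)/4 = -(34911 - 38308)/4 = -¼*(-3397) = 3397/4 ≈ 849.25)
L = -22400 (L = 16*(50*(-28)) = 16*(-1400) = -22400)
1/(L + m) = 1/(-22400 + 3397/4) = 1/(-86203/4) = -4/86203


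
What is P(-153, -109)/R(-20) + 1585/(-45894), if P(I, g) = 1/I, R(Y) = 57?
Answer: -4622893/133413858 ≈ -0.034651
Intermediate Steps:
P(-153, -109)/R(-20) + 1585/(-45894) = 1/(-153*57) + 1585/(-45894) = -1/153*1/57 + 1585*(-1/45894) = -1/8721 - 1585/45894 = -4622893/133413858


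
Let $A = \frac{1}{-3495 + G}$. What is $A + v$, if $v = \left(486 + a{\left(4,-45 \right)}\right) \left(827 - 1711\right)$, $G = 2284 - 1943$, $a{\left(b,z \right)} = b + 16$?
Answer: $- \frac{1410796817}{3154} \approx -4.473 \cdot 10^{5}$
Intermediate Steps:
$a{\left(b,z \right)} = 16 + b$
$G = 341$ ($G = 2284 - 1943 = 341$)
$v = -447304$ ($v = \left(486 + \left(16 + 4\right)\right) \left(827 - 1711\right) = \left(486 + 20\right) \left(-884\right) = 506 \left(-884\right) = -447304$)
$A = - \frac{1}{3154}$ ($A = \frac{1}{-3495 + 341} = \frac{1}{-3154} = - \frac{1}{3154} \approx -0.00031706$)
$A + v = - \frac{1}{3154} - 447304 = - \frac{1410796817}{3154}$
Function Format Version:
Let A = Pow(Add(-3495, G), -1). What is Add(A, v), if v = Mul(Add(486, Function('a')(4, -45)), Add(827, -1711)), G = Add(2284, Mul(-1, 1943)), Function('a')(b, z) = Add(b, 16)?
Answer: Rational(-1410796817, 3154) ≈ -4.4730e+5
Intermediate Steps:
Function('a')(b, z) = Add(16, b)
G = 341 (G = Add(2284, -1943) = 341)
v = -447304 (v = Mul(Add(486, Add(16, 4)), Add(827, -1711)) = Mul(Add(486, 20), -884) = Mul(506, -884) = -447304)
A = Rational(-1, 3154) (A = Pow(Add(-3495, 341), -1) = Pow(-3154, -1) = Rational(-1, 3154) ≈ -0.00031706)
Add(A, v) = Add(Rational(-1, 3154), -447304) = Rational(-1410796817, 3154)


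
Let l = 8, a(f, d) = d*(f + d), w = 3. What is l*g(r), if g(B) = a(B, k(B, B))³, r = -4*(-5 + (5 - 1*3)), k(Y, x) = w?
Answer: 729000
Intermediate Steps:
k(Y, x) = 3
a(f, d) = d*(d + f)
r = 12 (r = -4*(-5 + (5 - 3)) = -4*(-5 + 2) = -4*(-3) = 12)
g(B) = (9 + 3*B)³ (g(B) = (3*(3 + B))³ = (9 + 3*B)³)
l*g(r) = 8*(27*(3 + 12)³) = 8*(27*15³) = 8*(27*3375) = 8*91125 = 729000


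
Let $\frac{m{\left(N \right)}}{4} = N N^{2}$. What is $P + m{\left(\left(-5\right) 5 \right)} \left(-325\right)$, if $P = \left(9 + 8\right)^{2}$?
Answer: $20312789$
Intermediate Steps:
$P = 289$ ($P = 17^{2} = 289$)
$m{\left(N \right)} = 4 N^{3}$ ($m{\left(N \right)} = 4 N N^{2} = 4 N^{3}$)
$P + m{\left(\left(-5\right) 5 \right)} \left(-325\right) = 289 + 4 \left(\left(-5\right) 5\right)^{3} \left(-325\right) = 289 + 4 \left(-25\right)^{3} \left(-325\right) = 289 + 4 \left(-15625\right) \left(-325\right) = 289 - -20312500 = 289 + 20312500 = 20312789$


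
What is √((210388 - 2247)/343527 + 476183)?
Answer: √56194808149407714/343527 ≈ 690.06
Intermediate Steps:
√((210388 - 2247)/343527 + 476183) = √(208141*(1/343527) + 476183) = √(208141/343527 + 476183) = √(163581925582/343527) = √56194808149407714/343527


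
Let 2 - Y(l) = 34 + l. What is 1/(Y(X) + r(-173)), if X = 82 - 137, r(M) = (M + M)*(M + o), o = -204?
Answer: 1/130465 ≈ 7.6649e-6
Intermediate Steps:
r(M) = 2*M*(-204 + M) (r(M) = (M + M)*(M - 204) = (2*M)*(-204 + M) = 2*M*(-204 + M))
X = -55
Y(l) = -32 - l (Y(l) = 2 - (34 + l) = 2 + (-34 - l) = -32 - l)
1/(Y(X) + r(-173)) = 1/((-32 - 1*(-55)) + 2*(-173)*(-204 - 173)) = 1/((-32 + 55) + 2*(-173)*(-377)) = 1/(23 + 130442) = 1/130465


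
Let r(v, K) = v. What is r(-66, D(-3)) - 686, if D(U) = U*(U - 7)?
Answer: -752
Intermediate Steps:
D(U) = U*(-7 + U)
r(-66, D(-3)) - 686 = -66 - 686 = -752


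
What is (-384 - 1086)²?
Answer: 2160900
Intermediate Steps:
(-384 - 1086)² = (-1470)² = 2160900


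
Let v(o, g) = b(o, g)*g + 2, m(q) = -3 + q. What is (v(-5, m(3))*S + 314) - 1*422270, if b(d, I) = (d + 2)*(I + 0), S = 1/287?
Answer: -121101370/287 ≈ -4.2196e+5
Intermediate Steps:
S = 1/287 ≈ 0.0034843
b(d, I) = I*(2 + d) (b(d, I) = (2 + d)*I = I*(2 + d))
v(o, g) = 2 + g²*(2 + o) (v(o, g) = (g*(2 + o))*g + 2 = g²*(2 + o) + 2 = 2 + g²*(2 + o))
(v(-5, m(3))*S + 314) - 1*422270 = ((2 + (-3 + 3)²*(2 - 5))*(1/287) + 314) - 1*422270 = ((2 + 0²*(-3))*(1/287) + 314) - 422270 = ((2 + 0*(-3))*(1/287) + 314) - 422270 = ((2 + 0)*(1/287) + 314) - 422270 = (2*(1/287) + 314) - 422270 = (2/287 + 314) - 422270 = 90120/287 - 422270 = -121101370/287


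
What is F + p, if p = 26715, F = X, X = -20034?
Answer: 6681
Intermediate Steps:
F = -20034
F + p = -20034 + 26715 = 6681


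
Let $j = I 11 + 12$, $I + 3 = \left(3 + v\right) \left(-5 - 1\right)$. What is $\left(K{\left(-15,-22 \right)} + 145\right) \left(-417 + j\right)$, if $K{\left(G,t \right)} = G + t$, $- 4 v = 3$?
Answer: $-63342$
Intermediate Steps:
$v = - \frac{3}{4}$ ($v = \left(- \frac{1}{4}\right) 3 = - \frac{3}{4} \approx -0.75$)
$I = - \frac{33}{2}$ ($I = -3 + \left(3 - \frac{3}{4}\right) \left(-5 - 1\right) = -3 + \frac{9}{4} \left(-6\right) = -3 - \frac{27}{2} = - \frac{33}{2} \approx -16.5$)
$j = - \frac{339}{2}$ ($j = \left(- \frac{33}{2}\right) 11 + 12 = - \frac{363}{2} + 12 = - \frac{339}{2} \approx -169.5$)
$\left(K{\left(-15,-22 \right)} + 145\right) \left(-417 + j\right) = \left(\left(-15 - 22\right) + 145\right) \left(-417 - \frac{339}{2}\right) = \left(-37 + 145\right) \left(- \frac{1173}{2}\right) = 108 \left(- \frac{1173}{2}\right) = -63342$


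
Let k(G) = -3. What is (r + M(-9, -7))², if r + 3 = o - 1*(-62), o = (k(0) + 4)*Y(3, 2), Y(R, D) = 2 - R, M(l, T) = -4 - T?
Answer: 3721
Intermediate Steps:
o = -1 (o = (-3 + 4)*(2 - 1*3) = 1*(2 - 3) = 1*(-1) = -1)
r = 58 (r = -3 + (-1 - 1*(-62)) = -3 + (-1 + 62) = -3 + 61 = 58)
(r + M(-9, -7))² = (58 + (-4 - 1*(-7)))² = (58 + (-4 + 7))² = (58 + 3)² = 61² = 3721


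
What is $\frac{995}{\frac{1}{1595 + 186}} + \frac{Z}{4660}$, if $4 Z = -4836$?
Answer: $\frac{8257961491}{4660} \approx 1.7721 \cdot 10^{6}$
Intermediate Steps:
$Z = -1209$ ($Z = \frac{1}{4} \left(-4836\right) = -1209$)
$\frac{995}{\frac{1}{1595 + 186}} + \frac{Z}{4660} = \frac{995}{\frac{1}{1595 + 186}} - \frac{1209}{4660} = \frac{995}{\frac{1}{1781}} - \frac{1209}{4660} = 995 \frac{1}{\frac{1}{1781}} - \frac{1209}{4660} = 995 \cdot 1781 - \frac{1209}{4660} = 1772095 - \frac{1209}{4660} = \frac{8257961491}{4660}$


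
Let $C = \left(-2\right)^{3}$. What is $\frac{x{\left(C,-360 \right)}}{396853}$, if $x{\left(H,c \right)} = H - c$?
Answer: $\frac{352}{396853} \approx 0.00088698$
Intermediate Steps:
$C = -8$
$\frac{x{\left(C,-360 \right)}}{396853} = \frac{-8 - -360}{396853} = \left(-8 + 360\right) \frac{1}{396853} = 352 \cdot \frac{1}{396853} = \frac{352}{396853}$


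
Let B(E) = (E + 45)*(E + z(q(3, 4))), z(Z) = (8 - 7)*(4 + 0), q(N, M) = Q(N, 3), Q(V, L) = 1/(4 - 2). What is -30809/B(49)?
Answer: -30809/4982 ≈ -6.1841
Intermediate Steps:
Q(V, L) = 1/2
q(N, M) = 1/2
z(Z) = 4 (z(Z) = 1*4 = 4)
B(E) = (4 + E)*(45 + E) (B(E) = (E + 45)*(E + 4) = (45 + E)*(4 + E) = (4 + E)*(45 + E))
-30809/B(49) = -30809/(180 + 49**2 + 49*49) = -30809/(180 + 2401 + 2401) = -30809/4982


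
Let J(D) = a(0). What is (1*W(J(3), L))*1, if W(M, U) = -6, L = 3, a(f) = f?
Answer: -6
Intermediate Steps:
J(D) = 0
(1*W(J(3), L))*1 = (1*(-6))*1 = -6*1 = -6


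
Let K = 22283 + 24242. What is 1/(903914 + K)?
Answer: 1/950439 ≈ 1.0521e-6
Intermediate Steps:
K = 46525
1/(903914 + K) = 1/(903914 + 46525) = 1/950439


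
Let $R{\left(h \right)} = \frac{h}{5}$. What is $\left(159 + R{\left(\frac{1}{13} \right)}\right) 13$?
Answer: $\frac{10336}{5} \approx 2067.2$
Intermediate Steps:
$R{\left(h \right)} = \frac{h}{5}$ ($R{\left(h \right)} = h \frac{1}{5} = \frac{h}{5}$)
$\left(159 + R{\left(\frac{1}{13} \right)}\right) 13 = \left(159 + \frac{1}{5 \cdot 13}\right) 13 = \left(159 + \frac{1}{5} \cdot \frac{1}{13}\right) 13 = \left(159 + \frac{1}{65}\right) 13 = \frac{10336}{65} \cdot 13 = \frac{10336}{5}$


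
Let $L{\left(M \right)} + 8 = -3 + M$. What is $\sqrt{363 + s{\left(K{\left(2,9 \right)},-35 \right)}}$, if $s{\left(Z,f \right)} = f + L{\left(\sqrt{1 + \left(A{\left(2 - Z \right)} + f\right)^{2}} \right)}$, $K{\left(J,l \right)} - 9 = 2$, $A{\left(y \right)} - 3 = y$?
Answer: $\sqrt{317 + 29 \sqrt{2}} \approx 18.921$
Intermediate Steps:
$A{\left(y \right)} = 3 + y$
$K{\left(J,l \right)} = 11$ ($K{\left(J,l \right)} = 9 + 2 = 11$)
$L{\left(M \right)} = -11 + M$ ($L{\left(M \right)} = -8 + \left(-3 + M\right) = -11 + M$)
$s{\left(Z,f \right)} = -11 + f + \sqrt{1 + \left(5 + f - Z\right)^{2}}$ ($s{\left(Z,f \right)} = f + \left(-11 + \sqrt{1 + \left(\left(3 - \left(-2 + Z\right)\right) + f\right)^{2}}\right) = f + \left(-11 + \sqrt{1 + \left(\left(5 - Z\right) + f\right)^{2}}\right) = f + \left(-11 + \sqrt{1 + \left(5 + f - Z\right)^{2}}\right) = -11 + f + \sqrt{1 + \left(5 + f - Z\right)^{2}}$)
$\sqrt{363 + s{\left(K{\left(2,9 \right)},-35 \right)}} = \sqrt{363 - \left(46 - \sqrt{1 + \left(5 - 35 - 11\right)^{2}}\right)} = \sqrt{363 - \left(46 - \sqrt{1 + \left(-41\right)^{2}}\right)} = \sqrt{363 - \left(46 - \sqrt{1 + 1681}\right)} = \sqrt{363 - \left(46 - 29 \sqrt{2}\right)} = \sqrt{317 + 29 \sqrt{2}}$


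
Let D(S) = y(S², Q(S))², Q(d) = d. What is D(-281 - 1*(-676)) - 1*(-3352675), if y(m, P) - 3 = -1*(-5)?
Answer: 3352739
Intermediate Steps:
y(m, P) = 8 (y(m, P) = 3 - 1*(-5) = 3 + 5 = 8)
D(S) = 64 (D(S) = 8² = 64)
D(-281 - 1*(-676)) - 1*(-3352675) = 64 - 1*(-3352675) = 64 + 3352675 = 3352739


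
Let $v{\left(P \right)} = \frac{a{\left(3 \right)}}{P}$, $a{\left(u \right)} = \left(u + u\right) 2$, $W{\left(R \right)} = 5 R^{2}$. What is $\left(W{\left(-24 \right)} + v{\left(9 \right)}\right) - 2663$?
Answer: $\frac{655}{3} \approx 218.33$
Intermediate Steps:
$a{\left(u \right)} = 4 u$ ($a{\left(u \right)} = 2 u 2 = 4 u$)
$v{\left(P \right)} = \frac{12}{P}$ ($v{\left(P \right)} = \frac{4 \cdot 3}{P} = \frac{12}{P}$)
$\left(W{\left(-24 \right)} + v{\left(9 \right)}\right) - 2663 = \left(5 \left(-24\right)^{2} + \frac{12}{9}\right) - 2663 = \left(5 \cdot 576 + 12 \cdot \frac{1}{9}\right) - 2663 = \left(2880 + \frac{4}{3}\right) - 2663 = \frac{8644}{3} - 2663 = \frac{655}{3}$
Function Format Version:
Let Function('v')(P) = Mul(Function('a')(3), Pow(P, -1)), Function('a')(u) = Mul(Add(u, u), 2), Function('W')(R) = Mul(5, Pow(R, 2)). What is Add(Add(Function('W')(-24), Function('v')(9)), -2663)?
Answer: Rational(655, 3) ≈ 218.33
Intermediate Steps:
Function('a')(u) = Mul(4, u) (Function('a')(u) = Mul(Mul(2, u), 2) = Mul(4, u))
Function('v')(P) = Mul(12, Pow(P, -1)) (Function('v')(P) = Mul(Mul(4, 3), Pow(P, -1)) = Mul(12, Pow(P, -1)))
Add(Add(Function('W')(-24), Function('v')(9)), -2663) = Add(Add(Mul(5, Pow(-24, 2)), Mul(12, Pow(9, -1))), -2663) = Add(Add(Mul(5, 576), Mul(12, Rational(1, 9))), -2663) = Add(Add(2880, Rational(4, 3)), -2663) = Add(Rational(8644, 3), -2663) = Rational(655, 3)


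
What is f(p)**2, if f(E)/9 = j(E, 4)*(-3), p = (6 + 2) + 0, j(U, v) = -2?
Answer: 2916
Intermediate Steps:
p = 8 (p = 8 + 0 = 8)
f(E) = 54 (f(E) = 9*(-2*(-3)) = 9*6 = 54)
f(p)**2 = 54**2 = 2916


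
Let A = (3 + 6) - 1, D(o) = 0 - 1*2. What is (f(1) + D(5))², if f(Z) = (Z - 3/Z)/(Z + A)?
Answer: 400/81 ≈ 4.9383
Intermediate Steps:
D(o) = -2 (D(o) = 0 - 2 = -2)
A = 8 (A = 9 - 1 = 8)
f(Z) = (Z - 3/Z)/(8 + Z) (f(Z) = (Z - 3/Z)/(Z + 8) = (Z - 3/Z)/(8 + Z))
(f(1) + D(5))² = ((-3 + 1²)/(1*(8 + 1)) - 2)² = (1*(-3 + 1)/9 - 2)² = (1*(⅑)*(-2) - 2)² = (-2/9 - 2)² = (-20/9)² = 400/81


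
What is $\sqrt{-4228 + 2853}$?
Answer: $5 i \sqrt{55} \approx 37.081 i$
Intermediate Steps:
$\sqrt{-4228 + 2853} = \sqrt{-1375} = 5 i \sqrt{55}$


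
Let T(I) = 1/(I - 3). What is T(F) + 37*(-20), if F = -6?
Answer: -6661/9 ≈ -740.11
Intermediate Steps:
T(I) = 1/(-3 + I)
T(F) + 37*(-20) = 1/(-3 - 6) + 37*(-20) = 1/(-9) - 740 = -⅑ - 740 = -6661/9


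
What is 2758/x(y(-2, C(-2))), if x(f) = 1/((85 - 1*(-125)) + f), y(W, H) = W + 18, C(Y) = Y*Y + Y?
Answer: 623308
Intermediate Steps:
C(Y) = Y + Y² (C(Y) = Y² + Y = Y + Y²)
y(W, H) = 18 + W
x(f) = 1/(210 + f) (x(f) = 1/((85 + 125) + f) = 1/(210 + f))
2758/x(y(-2, C(-2))) = 2758/(1/(210 + (18 - 2))) = 2758/(1/(210 + 16)) = 2758/(1/226) = 2758*226 = 623308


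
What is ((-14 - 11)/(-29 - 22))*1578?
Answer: 13150/17 ≈ 773.53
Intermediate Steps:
((-14 - 11)/(-29 - 22))*1578 = -25/(-51)*1578 = -25*(-1/51)*1578 = (25/51)*1578 = 13150/17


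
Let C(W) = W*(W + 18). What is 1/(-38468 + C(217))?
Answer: 1/12527 ≈ 7.9828e-5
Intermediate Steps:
C(W) = W*(18 + W)
1/(-38468 + C(217)) = 1/(-38468 + 217*(18 + 217)) = 1/(-38468 + 217*235) = 1/(-38468 + 50995) = 1/12527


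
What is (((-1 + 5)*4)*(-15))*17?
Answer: -4080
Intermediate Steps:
(((-1 + 5)*4)*(-15))*17 = ((4*4)*(-15))*17 = (16*(-15))*17 = -240*17 = -4080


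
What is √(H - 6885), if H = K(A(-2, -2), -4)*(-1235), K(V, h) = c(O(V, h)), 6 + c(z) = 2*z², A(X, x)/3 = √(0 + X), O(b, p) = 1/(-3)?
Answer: √2255/3 ≈ 15.829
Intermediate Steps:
O(b, p) = -⅓
A(X, x) = 3*√X (A(X, x) = 3*√(0 + X) = 3*√X)
c(z) = -6 + 2*z²
K(V, h) = -52/9 (K(V, h) = -6 + 2*(-⅓)² = -6 + 2*(⅑) = -6 + 2/9 = -52/9)
H = 64220/9 (H = -52/9*(-1235) = 64220/9 ≈ 7135.6)
√(H - 6885) = √(64220/9 - 6885) = √(2255/9) = √2255/3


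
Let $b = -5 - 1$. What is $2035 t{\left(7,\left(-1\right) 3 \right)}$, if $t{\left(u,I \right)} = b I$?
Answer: $36630$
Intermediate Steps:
$b = -6$ ($b = -5 - 1 = -6$)
$t{\left(u,I \right)} = - 6 I$
$2035 t{\left(7,\left(-1\right) 3 \right)} = 2035 \left(- 6 \left(\left(-1\right) 3\right)\right) = 2035 \left(\left(-6\right) \left(-3\right)\right) = 2035 \cdot 18 = 36630$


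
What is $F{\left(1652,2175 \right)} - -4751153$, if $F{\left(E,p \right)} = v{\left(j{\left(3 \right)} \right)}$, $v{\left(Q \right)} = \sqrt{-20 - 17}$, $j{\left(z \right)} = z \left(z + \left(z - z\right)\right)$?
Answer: $4751153 + i \sqrt{37} \approx 4.7512 \cdot 10^{6} + 6.0828 i$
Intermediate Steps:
$j{\left(z \right)} = z^{2}$ ($j{\left(z \right)} = z \left(z + 0\right) = z z = z^{2}$)
$v{\left(Q \right)} = i \sqrt{37}$ ($v{\left(Q \right)} = \sqrt{-37} = i \sqrt{37}$)
$F{\left(E,p \right)} = i \sqrt{37}$
$F{\left(1652,2175 \right)} - -4751153 = i \sqrt{37} - -4751153 = i \sqrt{37} + 4751153 = 4751153 + i \sqrt{37}$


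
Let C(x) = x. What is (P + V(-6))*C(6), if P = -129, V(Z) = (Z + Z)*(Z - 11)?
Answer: 450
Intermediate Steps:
V(Z) = 2*Z*(-11 + Z) (V(Z) = (2*Z)*(-11 + Z) = 2*Z*(-11 + Z))
(P + V(-6))*C(6) = (-129 + 2*(-6)*(-11 - 6))*6 = (-129 + 2*(-6)*(-17))*6 = (-129 + 204)*6 = 75*6 = 450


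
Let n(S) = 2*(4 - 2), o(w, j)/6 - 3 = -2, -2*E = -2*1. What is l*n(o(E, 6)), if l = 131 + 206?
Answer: 1348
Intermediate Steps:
E = 1 (E = -(-1) = -1/2*(-2) = 1)
o(w, j) = 6 (o(w, j) = 18 + 6*(-2) = 18 - 12 = 6)
l = 337
n(S) = 4 (n(S) = 2*2 = 4)
l*n(o(E, 6)) = 337*4 = 1348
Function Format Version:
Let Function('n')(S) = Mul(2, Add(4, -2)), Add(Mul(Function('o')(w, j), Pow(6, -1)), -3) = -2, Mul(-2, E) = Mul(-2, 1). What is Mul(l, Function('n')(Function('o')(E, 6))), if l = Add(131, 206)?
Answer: 1348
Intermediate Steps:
E = 1 (E = Mul(Rational(-1, 2), Mul(-2, 1)) = Mul(Rational(-1, 2), -2) = 1)
Function('o')(w, j) = 6 (Function('o')(w, j) = Add(18, Mul(6, -2)) = Add(18, -12) = 6)
l = 337
Function('n')(S) = 4 (Function('n')(S) = Mul(2, 2) = 4)
Mul(l, Function('n')(Function('o')(E, 6))) = Mul(337, 4) = 1348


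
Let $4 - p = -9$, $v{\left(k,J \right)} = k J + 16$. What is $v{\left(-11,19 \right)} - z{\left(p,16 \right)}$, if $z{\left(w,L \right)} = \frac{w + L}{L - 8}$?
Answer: $- \frac{1573}{8} \approx -196.63$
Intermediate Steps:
$v{\left(k,J \right)} = 16 + J k$ ($v{\left(k,J \right)} = J k + 16 = 16 + J k$)
$p = 13$ ($p = 4 - -9 = 4 + 9 = 13$)
$z{\left(w,L \right)} = \frac{L + w}{-8 + L}$
$v{\left(-11,19 \right)} - z{\left(p,16 \right)} = \left(16 + 19 \left(-11\right)\right) - \frac{16 + 13}{-8 + 16} = \left(16 - 209\right) - \frac{1}{8} \cdot 29 = -193 - \frac{1}{8} \cdot 29 = -193 - \frac{29}{8} = - \frac{1573}{8}$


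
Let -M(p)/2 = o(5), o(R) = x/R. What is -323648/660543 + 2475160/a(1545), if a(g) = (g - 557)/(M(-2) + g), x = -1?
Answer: 48589438662214/12550317 ≈ 3.8716e+6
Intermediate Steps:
o(R) = -1/R
M(p) = ⅖ (M(p) = -(-2)/5 = -2*(-⅕) = ⅖)
a(g) = (-557 + g)/(⅖ + g) (a(g) = (g - 557)/(⅖ + g) = (-557 + g)/(⅖ + g))
-323648/660543 + 2475160/a(1545) = -323648/660543 + 2475160/((5*(-557 + 1545)/(2 + 5*1545))) = -323648*1/660543 + 2475160/((5*988/(2 + 7725))) = -24896/50811 + 2475160/((5*988/7727)) = -24896/50811 + 2475160/((5*(1/7727)*988)) = -24896/50811 + 2475160/(4940/7727) = -24896/50811 + 2475160*(7727/4940) = -24896/50811 + 956278066/247 = 48589438662214/12550317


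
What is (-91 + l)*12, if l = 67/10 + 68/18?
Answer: -14494/15 ≈ -966.27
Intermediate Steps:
l = 943/90 (l = 67*(⅒) + 68*(1/18) = 67/10 + 34/9 = 943/90 ≈ 10.478)
(-91 + l)*12 = (-91 + 943/90)*12 = -7247/90*12 = -14494/15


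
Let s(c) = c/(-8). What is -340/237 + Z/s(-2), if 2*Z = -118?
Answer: -56272/237 ≈ -237.43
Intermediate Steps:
Z = -59 (Z = (1/2)*(-118) = -59)
s(c) = -c/8 (s(c) = c*(-1/8) = -c/8)
-340/237 + Z/s(-2) = -340/237 - 59/((-1/8*(-2))) = -340*1/237 - 59/1/4 = -340/237 - 59*4 = -340/237 - 236 = -56272/237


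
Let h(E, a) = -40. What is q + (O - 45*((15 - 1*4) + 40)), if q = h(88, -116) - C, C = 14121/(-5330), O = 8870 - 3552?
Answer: 15913511/5330 ≈ 2985.6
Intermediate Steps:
O = 5318
C = -14121/5330 (C = 14121*(-1/5330) = -14121/5330 ≈ -2.6493)
q = -199079/5330 (q = -40 - 1*(-14121/5330) = -40 + 14121/5330 = -199079/5330 ≈ -37.351)
q + (O - 45*((15 - 1*4) + 40)) = -199079/5330 + (5318 - 45*((15 - 1*4) + 40)) = -199079/5330 + (5318 - 45*((15 - 4) + 40)) = -199079/5330 + (5318 - 45*(11 + 40)) = -199079/5330 + (5318 - 45*51) = -199079/5330 + (5318 - 1*2295) = -199079/5330 + (5318 - 2295) = -199079/5330 + 3023 = 15913511/5330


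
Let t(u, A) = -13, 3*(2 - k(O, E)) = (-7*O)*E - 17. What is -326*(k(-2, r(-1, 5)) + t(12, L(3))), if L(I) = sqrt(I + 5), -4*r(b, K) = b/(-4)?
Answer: 19723/12 ≈ 1643.6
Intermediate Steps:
r(b, K) = b/16 (r(b, K) = -b/(4*(-4)) = -b*(-1)/(4*4) = -(-1)*b/16 = b/16)
k(O, E) = 23/3 + 7*E*O/3 (k(O, E) = 2 - ((-7*O)*E - 17)/3 = 2 - (-7*E*O - 17)/3 = 2 - (-17 - 7*E*O)/3 = 2 + (17/3 + 7*E*O/3) = 23/3 + 7*E*O/3)
L(I) = sqrt(5 + I)
-326*(k(-2, r(-1, 5)) + t(12, L(3))) = -326*((23/3 + (7/3)*((1/16)*(-1))*(-2)) - 13) = -326*((23/3 + (7/3)*(-1/16)*(-2)) - 13) = -326*((23/3 + 7/24) - 13) = -326*(191/24 - 13) = -326*(-121/24) = 19723/12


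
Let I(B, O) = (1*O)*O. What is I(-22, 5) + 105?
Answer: 130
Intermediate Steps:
I(B, O) = O² (I(B, O) = O*O = O²)
I(-22, 5) + 105 = 5² + 105 = 25 + 105 = 130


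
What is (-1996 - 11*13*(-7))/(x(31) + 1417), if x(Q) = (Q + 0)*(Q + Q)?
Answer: -995/3339 ≈ -0.29799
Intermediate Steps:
x(Q) = 2*Q² (x(Q) = Q*(2*Q) = 2*Q²)
(-1996 - 11*13*(-7))/(x(31) + 1417) = (-1996 - 11*13*(-7))/(2*31² + 1417) = (-1996 - 143*(-7))/(2*961 + 1417) = (-1996 + 1001)/(1922 + 1417) = -995/3339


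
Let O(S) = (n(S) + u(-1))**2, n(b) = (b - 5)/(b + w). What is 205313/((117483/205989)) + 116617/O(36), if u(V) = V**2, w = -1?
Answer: 67002679759589/170585316 ≈ 3.9278e+5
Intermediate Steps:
n(b) = (-5 + b)/(-1 + b) (n(b) = (b - 5)/(b - 1) = (-5 + b)/(-1 + b))
O(S) = (1 + (-5 + S)/(-1 + S))**2 (O(S) = ((-5 + S)/(-1 + S) + (-1)**2)**2 = ((-5 + S)/(-1 + S) + 1)**2 = (1 + (-5 + S)/(-1 + S))**2)
205313/((117483/205989)) + 116617/O(36) = 205313/((117483/205989)) + 116617/((4*(-3 + 36)**2/(-1 + 36)**2)) = 205313/((117483*(1/205989))) + 116617/((4*33**2/35**2)) = 205313/(39161/68663) + 116617/((4*(1/1225)*1089)) = 205313*(68663/39161) + 116617/(4356/1225) = 14097406519/39161 + 116617*(1225/4356) = 14097406519/39161 + 142855825/4356 = 67002679759589/170585316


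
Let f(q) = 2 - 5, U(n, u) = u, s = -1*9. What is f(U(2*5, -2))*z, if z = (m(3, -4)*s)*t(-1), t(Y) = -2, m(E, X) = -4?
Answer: 216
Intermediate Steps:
s = -9
f(q) = -3
z = -72 (z = -4*(-9)*(-2) = 36*(-2) = -72)
f(U(2*5, -2))*z = -3*(-72) = 216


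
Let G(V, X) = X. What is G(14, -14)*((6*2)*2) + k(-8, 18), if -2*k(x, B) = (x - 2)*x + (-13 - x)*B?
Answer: -331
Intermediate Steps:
k(x, B) = -B*(-13 - x)/2 - x*(-2 + x)/2 (k(x, B) = -((x - 2)*x + (-13 - x)*B)/2 = -((-2 + x)*x + B*(-13 - x))/2 = -(x*(-2 + x) + B*(-13 - x))/2 = -(B*(-13 - x) + x*(-2 + x))/2 = -B*(-13 - x)/2 - x*(-2 + x)/2)
G(14, -14)*((6*2)*2) + k(-8, 18) = -14*6*2*2 + (-8 - ½*(-8)² + (13/2)*18 + (½)*18*(-8)) = -168*2 + (-8 - ½*64 + 117 - 72) = -14*24 + (-8 - 32 + 117 - 72) = -336 + 5 = -331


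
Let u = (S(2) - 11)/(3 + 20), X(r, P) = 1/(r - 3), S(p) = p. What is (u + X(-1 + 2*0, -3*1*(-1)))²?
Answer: 3481/8464 ≈ 0.41127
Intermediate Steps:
X(r, P) = 1/(-3 + r)
u = -9/23 (u = (2 - 11)/(3 + 20) = -9/23 ≈ -0.39130)
(u + X(-1 + 2*0, -3*1*(-1)))² = (-9/23 + 1/(-3 + (-1 + 2*0)))² = (-9/23 + 1/(-3 + (-1 + 0)))² = (-9/23 + 1/(-3 - 1))² = (-9/23 + 1/(-4))² = (-9/23 - ¼)² = (-59/92)² = 3481/8464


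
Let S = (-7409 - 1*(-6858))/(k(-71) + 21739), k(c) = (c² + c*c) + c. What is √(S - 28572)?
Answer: I*√1152095169770/6350 ≈ 169.03*I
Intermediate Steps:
k(c) = c + 2*c² (k(c) = (c² + c²) + c = 2*c² + c = c + 2*c²)
S = -551/31750 (S = (-7409 - 1*(-6858))/(-71*(1 + 2*(-71)) + 21739) = (-7409 + 6858)/(-71*(1 - 142) + 21739) = -551/(-71*(-141) + 21739) = -551/(10011 + 21739) = -551/31750 ≈ -0.017354)
√(S - 28572) = √(-551/31750 - 28572) = √(-907161551/31750) = I*√1152095169770/6350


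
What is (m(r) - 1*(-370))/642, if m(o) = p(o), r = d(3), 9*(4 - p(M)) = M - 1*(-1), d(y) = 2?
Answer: 1121/1926 ≈ 0.58204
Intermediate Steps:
p(M) = 35/9 - M/9 (p(M) = 4 - (M - 1*(-1))/9 = 4 - (M + 1)/9 = 4 - (1 + M)/9 = 4 + (-⅑ - M/9) = 35/9 - M/9)
r = 2
m(o) = 35/9 - o/9
(m(r) - 1*(-370))/642 = ((35/9 - ⅑*2) - 1*(-370))/642 = ((35/9 - 2/9) + 370)*(1/642) = (11/3 + 370)*(1/642) = (1121/3)*(1/642) = 1121/1926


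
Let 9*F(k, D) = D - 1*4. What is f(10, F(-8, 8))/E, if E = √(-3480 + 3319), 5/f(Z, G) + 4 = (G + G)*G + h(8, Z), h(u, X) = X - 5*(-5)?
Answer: -405*I*√161/409423 ≈ -0.012552*I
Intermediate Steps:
h(u, X) = 25 + X (h(u, X) = X + 25 = 25 + X)
F(k, D) = -4/9 + D/9 (F(k, D) = (D - 1*4)/9 = (D - 4)/9 = (-4 + D)/9 = -4/9 + D/9)
f(Z, G) = 5/(21 + Z + 2*G²) (f(Z, G) = 5/(-4 + ((G + G)*G + (25 + Z))) = 5/(-4 + ((2*G)*G + (25 + Z))) = 5/(-4 + (2*G² + (25 + Z))) = 5/(-4 + (25 + Z + 2*G²)) = 5/(21 + Z + 2*G²))
E = I*√161 (E = √(-161) = I*√161 ≈ 12.689*I)
f(10, F(-8, 8))/E = (5/(21 + 10 + 2*(-4/9 + (⅑)*8)²))/((I*√161)) = (5/(21 + 10 + 2*(-4/9 + 8/9)²))*(-I*√161/161) = (5/(21 + 10 + 2*(4/9)²))*(-I*√161/161) = (5/(21 + 10 + 2*(16/81)))*(-I*√161/161) = (5/(21 + 10 + 32/81))*(-I*√161/161) = (5/(2543/81))*(-I*√161/161) = (5*(81/2543))*(-I*√161/161) = 405*(-I*√161/161)/2543 = -405*I*√161/409423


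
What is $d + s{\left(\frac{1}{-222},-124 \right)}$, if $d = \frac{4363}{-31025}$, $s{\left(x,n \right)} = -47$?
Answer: $- \frac{1462538}{31025} \approx -47.141$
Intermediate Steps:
$d = - \frac{4363}{31025}$ ($d = 4363 \left(- \frac{1}{31025}\right) = - \frac{4363}{31025} \approx -0.14063$)
$d + s{\left(\frac{1}{-222},-124 \right)} = - \frac{4363}{31025} - 47 = - \frac{1462538}{31025}$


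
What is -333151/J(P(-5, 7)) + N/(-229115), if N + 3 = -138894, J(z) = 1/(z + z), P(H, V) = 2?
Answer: -305319426563/229115 ≈ -1.3326e+6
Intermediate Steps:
J(z) = 1/(2*z)
N = -138897 (N = -3 - 138894 = -138897)
-333151/J(P(-5, 7)) + N/(-229115) = -333151/((½)/2) - 138897/(-229115) = -333151/((½)*(½)) - 138897*(-1/229115) = -333151/¼ + 138897/229115 = -333151*4 + 138897/229115 = -1332604 + 138897/229115 = -305319426563/229115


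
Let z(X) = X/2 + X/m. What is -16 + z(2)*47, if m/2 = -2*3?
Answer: 139/6 ≈ 23.167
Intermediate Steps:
m = -12 (m = 2*(-2*3) = 2*(-6) = -12)
z(X) = 5*X/12 (z(X) = X/2 + X/(-12) = X*(½) + X*(-1/12) = X/2 - X/12 = 5*X/12)
-16 + z(2)*47 = -16 + ((5/12)*2)*47 = -16 + (⅚)*47 = -16 + 235/6 = 139/6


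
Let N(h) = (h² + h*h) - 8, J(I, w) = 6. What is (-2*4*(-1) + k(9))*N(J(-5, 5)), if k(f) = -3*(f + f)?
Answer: -2944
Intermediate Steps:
N(h) = -8 + 2*h² (N(h) = (h² + h²) - 8 = 2*h² - 8 = -8 + 2*h²)
k(f) = -6*f
(-2*4*(-1) + k(9))*N(J(-5, 5)) = (-2*4*(-1) - 6*9)*(-8 + 2*6²) = (-8*(-1) - 54)*(-8 + 2*36) = (8 - 54)*(-8 + 72) = -46*64 = -2944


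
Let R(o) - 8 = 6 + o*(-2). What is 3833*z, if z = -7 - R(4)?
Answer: -49829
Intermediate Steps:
R(o) = 14 - 2*o (R(o) = 8 + (6 + o*(-2)) = 8 + (6 - 2*o) = 14 - 2*o)
z = -13 (z = -7 - (14 - 2*4) = -7 - (14 - 8) = -7 - 1*6 = -7 - 6 = -13)
3833*z = 3833*(-13) = -49829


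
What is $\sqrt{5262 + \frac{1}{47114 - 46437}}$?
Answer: $\frac{5 \sqrt{96469115}}{677} \approx 72.54$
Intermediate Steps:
$\sqrt{5262 + \frac{1}{47114 - 46437}} = \sqrt{5262 + \frac{1}{677}} = \sqrt{\frac{3562375}{677}} = \frac{5 \sqrt{96469115}}{677}$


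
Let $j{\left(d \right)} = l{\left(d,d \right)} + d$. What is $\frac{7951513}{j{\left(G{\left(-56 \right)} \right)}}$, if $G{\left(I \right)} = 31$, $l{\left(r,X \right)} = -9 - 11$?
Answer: $\frac{7951513}{11} \approx 7.2287 \cdot 10^{5}$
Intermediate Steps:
$l{\left(r,X \right)} = -20$
$j{\left(d \right)} = -20 + d$
$\frac{7951513}{j{\left(G{\left(-56 \right)} \right)}} = \frac{7951513}{-20 + 31} = \frac{7951513}{11}$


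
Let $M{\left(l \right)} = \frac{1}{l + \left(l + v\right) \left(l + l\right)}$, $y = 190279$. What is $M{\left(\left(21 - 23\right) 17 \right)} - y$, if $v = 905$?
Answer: $- \frac{11276314099}{59262} \approx -1.9028 \cdot 10^{5}$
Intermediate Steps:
$M{\left(l \right)} = \frac{1}{l + 2 l \left(905 + l\right)}$ ($M{\left(l \right)} = \frac{1}{l + \left(l + 905\right) \left(l + l\right)} = \frac{1}{l + \left(905 + l\right) 2 l} = \frac{1}{l + 2 l \left(905 + l\right)}$)
$M{\left(\left(21 - 23\right) 17 \right)} - y = \frac{1}{\left(21 - 23\right) 17 \left(1811 + 2 \left(21 - 23\right) 17\right)} - 190279 = \frac{1}{\left(-2\right) 17 \left(1811 + 2 \left(\left(-2\right) 17\right)\right)} - 190279 = \frac{1}{\left(-34\right) \left(1811 + 2 \left(-34\right)\right)} - 190279 = - \frac{1}{34 \left(1811 - 68\right)} - 190279 = - \frac{1}{34 \cdot 1743} - 190279 = \left(- \frac{1}{34}\right) \frac{1}{1743} - 190279 = - \frac{1}{59262} - 190279 = - \frac{11276314099}{59262}$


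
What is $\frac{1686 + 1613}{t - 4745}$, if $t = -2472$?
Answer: $- \frac{3299}{7217} \approx -0.45712$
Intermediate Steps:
$\frac{1686 + 1613}{t - 4745} = \frac{1686 + 1613}{-2472 - 4745} = \frac{3299}{-7217} = 3299 \left(- \frac{1}{7217}\right) = - \frac{3299}{7217}$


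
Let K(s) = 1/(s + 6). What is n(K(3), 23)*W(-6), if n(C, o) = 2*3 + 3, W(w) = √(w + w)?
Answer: 18*I*√3 ≈ 31.177*I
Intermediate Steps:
W(w) = √2*√w (W(w) = √(2*w) = √2*√w)
K(s) = 1/(6 + s)
n(C, o) = 9 (n(C, o) = 6 + 3 = 9)
n(K(3), 23)*W(-6) = 9*(√2*√(-6)) = 9*(√2*(I*√6)) = 9*(2*I*√3) = 18*I*√3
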